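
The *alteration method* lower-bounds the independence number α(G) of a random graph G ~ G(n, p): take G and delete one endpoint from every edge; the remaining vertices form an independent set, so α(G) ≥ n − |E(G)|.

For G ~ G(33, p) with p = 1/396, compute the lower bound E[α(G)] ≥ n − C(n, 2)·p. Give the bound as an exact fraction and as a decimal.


E[|E(G)|] = C(33, 2)·p = 528 · (1/396) = 4/3.
E[α(G)] ≥ n − E[|E(G)|] = 33 − 4/3 = 95/3.
Numerically: ≈ 31.666667.
(This is only a lower bound; the true E[α(G)] may be larger.)

E[α(G)] ≥ 95/3 ≈ 31.666667.


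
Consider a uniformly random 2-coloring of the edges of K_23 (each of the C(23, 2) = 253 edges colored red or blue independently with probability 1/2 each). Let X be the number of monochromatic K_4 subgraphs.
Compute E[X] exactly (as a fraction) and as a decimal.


Let X = Σ_S X_S over the C(23, 4) = 8855 subsets S of size 4, where X_S = 1 if the K_4 on S is monochromatic.
For a fixed S, the K_4 on S has C(4, 2) = 6 edges. P[all 6 edges red] = (1/2)^6, and likewise for blue, so P[monochromatic] = 2·(1/2)^6 = 2^{1 − 6} = 1/32.
By linearity of expectation: E[X] = C(23, 4) · 2^{1 − 6} = 8855 · 1/32 = 8855/32.
Numerically: E[X] ≈ 276.71875.

E[X] = C(23,4)·2^(1−C(4,2)) = 8855/32 ≈ 276.71875.


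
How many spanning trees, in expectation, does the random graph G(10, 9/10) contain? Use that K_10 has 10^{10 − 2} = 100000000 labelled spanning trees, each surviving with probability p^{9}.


K_10 has 10^{10 − 2} = 100000000 labelled spanning trees.
For each such spanning tree H, let X_H = 1 if all 9 edges of H are present in G. Then P[X_H = 1] = p^{9} = (9/10)^{9} = 387420489/1000000000.
By linearity of expectation: E[X] = Σ_H E[X_H] = 100000000 · p^{9} = 100000000 · 387420489/1000000000 = 387420489/10.
Numerically: E[X] ≈ 3.874e+07.

E[X] = 100000000 · (9/10)^{9} = 387420489/10 ≈ 3.874e+07.


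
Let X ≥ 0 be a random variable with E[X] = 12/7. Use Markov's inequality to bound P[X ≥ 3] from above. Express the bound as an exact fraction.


μ = E[X] = 12/7, a = 3.
Markov: P[X ≥ 3] ≤ μ/a = (12/7)/3 = 4/7.
Numerically: ≈ 0.571429.
(Since a = 3 > μ = 1.714286, the bound 4/7 is < 1 and informative.)

P[X ≥ 3] ≤ 4/7 ≈ 0.571429.


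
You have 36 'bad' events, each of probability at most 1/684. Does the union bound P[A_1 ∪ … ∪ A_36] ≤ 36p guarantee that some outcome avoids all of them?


Union bound: P[∪_{i=1}^{36} A_i] ≤ Σ_i P[A_i] ≤ 36·p = 36·(1/684) = 1/19.
Numerically: 1/19 ≈ 0.05263.
Is 1/19 < 1? YES.
Since P[∪ A_i] ≤ 1/19 < 1, the complement has P[∩ A_i^c] ≥ 1 − 1/19 = 18/19 > 0, so some outcome avoids every A_i.

36·p = 1/19 ≈ 0.05263; existence CERTIFIED by the union bound.


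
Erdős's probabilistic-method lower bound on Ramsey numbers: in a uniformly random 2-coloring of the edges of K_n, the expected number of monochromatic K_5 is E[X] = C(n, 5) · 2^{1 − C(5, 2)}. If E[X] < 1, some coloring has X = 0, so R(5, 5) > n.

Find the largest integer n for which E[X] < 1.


We need C(n, 5) · 2^{1 − 10} < 1, i.e. C(n, 5) < 2^{10 − 1} = 512.
Check values of n near the boundary:
  n = 10: C(10, 5) = 252; 252 < 512? YES
  n = 11: C(11, 5) = 462; 462 < 512? YES
  n = 12: C(12, 5) = 792; 792 < 512? NO
  n = 13: C(13, 5) = 1287; 1287 < 512? NO
The largest n with C(n, 5) < 512 is n = 11 (where E[X] = 231/256 ≈ 0.90234). Hence R(5, 5) > 11, i.e. R(5, 5) ≥ 12.

Largest n = 11; hence R(5, 5) > 11.


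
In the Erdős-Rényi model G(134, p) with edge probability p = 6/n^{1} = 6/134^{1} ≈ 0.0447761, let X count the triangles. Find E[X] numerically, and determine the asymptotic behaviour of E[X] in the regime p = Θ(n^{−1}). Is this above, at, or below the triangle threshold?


Number of potential triangles: C(134, 3) = 392084.
Each occurs with probability p³ ≈ (0.0447761)³ ≈ 8.97716807e-05.
By linearity: E[X] = C(134, 3)·p³ ≈ 392084 · 8.97716807e-05 ≈ 35.198040.
Here α = 1, so p = 6/n is exactly at the triangle threshold p ~ 1/n. Asymptotically E[X] → c³/6 = 6³/6 = 36 ≈ 36.000000, a bounded constant. In this regime the triangle count is asymptotically Poisson(c³/6).

E[X] ≈ 35.198040; in regime p = Θ(1/n^{1}) E[X] stays bounded (at the triangle threshold p ~ 1/n).


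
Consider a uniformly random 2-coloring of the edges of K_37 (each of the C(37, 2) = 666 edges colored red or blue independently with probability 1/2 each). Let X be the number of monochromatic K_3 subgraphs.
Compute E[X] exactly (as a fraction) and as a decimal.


Let X = Σ_S X_S over the C(37, 3) = 7770 subsets S of size 3, where X_S = 1 if the K_3 on S is monochromatic.
For a fixed S, the K_3 on S has C(3, 2) = 3 edges. P[all 3 edges red] = (1/2)^3, and likewise for blue, so P[monochromatic] = 2·(1/2)^3 = 2^{1 − 3} = 1/4.
By linearity: E[X] = C(37, 3) · 2^{1 − 3} = 7770 · 1/4 = 3885/2.
Numerically: E[X] ≈ 1942.500000.

E[X] = C(37,3)·2^(1−C(3,2)) = 3885/2 ≈ 1942.500000.


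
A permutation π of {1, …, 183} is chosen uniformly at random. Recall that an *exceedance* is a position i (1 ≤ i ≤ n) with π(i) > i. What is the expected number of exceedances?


Write X = Σ_{i=1}^{183} X_i, where X_i = 1_{π(i) > i}.
For each fixed i, π(i) is uniform over {1, …, 183} (marginal of a uniform permutation), so P[π(i) > i] = (n − i)/n. Summing: Σ_{i=1}^{183} (n − i)/n = (0 + 1 + … + 182)/183 = 183(183 − 1)/(2·183) = (183 − 1)/2.
Hence E[X] = Σ_{i=1}^{183} (183 − i)/183 = 91 ≈ 91.000000.

E[X] = 91 = 91.000000.


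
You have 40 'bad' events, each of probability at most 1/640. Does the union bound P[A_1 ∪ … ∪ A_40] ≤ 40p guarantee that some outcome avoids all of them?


Union bound: P[∪_{i=1}^{40} A_i] ≤ Σ_i P[A_i] ≤ 40·p = 40·(1/640) = 1/16.
Numerically: 1/16 ≈ 0.0625000.
Is 1/16 < 1? YES.
Since P[∪ A_i] ≤ 1/16 < 1, the complement has P[∩ A_i^c] ≥ 1 − 1/16 = 15/16 > 0, so some outcome avoids every A_i.

40·p = 1/16 ≈ 0.0625000; existence CERTIFIED by the union bound.


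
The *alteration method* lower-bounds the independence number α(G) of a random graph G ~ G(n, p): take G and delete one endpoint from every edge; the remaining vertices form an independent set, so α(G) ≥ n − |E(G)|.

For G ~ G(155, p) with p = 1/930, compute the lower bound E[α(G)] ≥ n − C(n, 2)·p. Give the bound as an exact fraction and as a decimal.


E[|E(G)|] = C(155, 2)·p = 11935 · (1/930) = 77/6.
E[α(G)] ≥ n − E[|E(G)|] = 155 − 77/6 = 853/6.
Numerically: ≈ 142.1667.
(This is only a lower bound; the true E[α(G)] may be larger.)

E[α(G)] ≥ 853/6 ≈ 142.1667.


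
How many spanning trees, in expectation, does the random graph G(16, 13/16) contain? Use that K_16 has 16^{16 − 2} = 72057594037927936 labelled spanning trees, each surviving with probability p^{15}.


K_16 has 16^{16 − 2} = 72057594037927936 labelled spanning trees.
For each such spanning tree H, let X_H = 1 if all 15 edges of H are present in G. Then P[X_H = 1] = p^{15} = (13/16)^{15} = 51185893014090757/1152921504606846976.
By linearity: E[X] = Σ_H E[X_H] = 72057594037927936 · p^{15} = 72057594037927936 · 51185893014090757/1152921504606846976 = 51185893014090757/16.
Numerically: E[X] ≈ 3.19912e+15.

E[X] = 72057594037927936 · (13/16)^{15} = 51185893014090757/16 ≈ 3.19912e+15.


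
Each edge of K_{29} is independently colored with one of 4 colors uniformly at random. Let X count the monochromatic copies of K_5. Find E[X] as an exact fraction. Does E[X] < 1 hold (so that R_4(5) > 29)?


E[X] = C(29, 5) · 4^{1 − 10} = 118755 · 4^{−9} = 118755/262144.
As a reduced fraction: E[X] = 118755/262144 ≈ 0.453014.
Is E[X] < 1? YES.
Since E[X] < 1, there exists a 4-coloring of K_{29} with no monochromatic K_5; hence R_4(5) > 29.

E[X] = 118755/262144 ≈ 0.453014; E[X] < 1, so R_4(5) > 29.


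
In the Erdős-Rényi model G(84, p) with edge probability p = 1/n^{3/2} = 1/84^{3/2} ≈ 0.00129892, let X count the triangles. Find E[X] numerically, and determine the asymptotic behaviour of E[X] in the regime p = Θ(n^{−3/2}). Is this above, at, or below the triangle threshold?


Number of potential triangles: C(84, 3) = 95284.
Each occurs with probability p³ ≈ (0.00129892)³ ≈ 2.19150877e-09.
By linearity: E[X] = C(84, 3)·p³ ≈ 95284 · 2.19150877e-09 ≈ 0.000209.
Since α = 3/2 > 1, p = c/n^{3/2} = o(1/n) is below the triangle threshold p ~ 1/n. Asymptotically E[X] ~ (c³/6)·n^{3(1−α)} = (1³/6)·n^{-1.5} → 0, so by Markov's inequality G has no triangles w.h.p.

E[X] ≈ 0.000209; in regime p = Θ(1/n^{3/2}) E[X] tends to 0 (below the triangle threshold p ~ 1/n).


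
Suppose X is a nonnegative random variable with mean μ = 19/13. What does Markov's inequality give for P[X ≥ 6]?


μ = E[X] = 19/13, a = 6.
Markov: P[X ≥ 6] ≤ μ/a = (19/13)/6 = 19/78.
Numerically: ≈ 0.243590.
(Since a = 6 > μ = 1.461538, the bound 19/78 is < 1 and informative.)

P[X ≥ 6] ≤ 19/78 ≈ 0.243590.


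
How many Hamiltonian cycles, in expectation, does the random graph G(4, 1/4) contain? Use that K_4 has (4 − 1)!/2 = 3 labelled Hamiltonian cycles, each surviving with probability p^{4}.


K_4 has (4 − 1)!/2 = 3 labelled Hamiltonian cycles.
For each such Hamiltonian cycle H, let X_H = 1 if all 4 edges of H are present in G. Then P[X_H = 1] = p^{4} = (1/4)^{4} = 1/256.
By linearity of expectation: E[X] = Σ_H E[X_H] = 3 · p^{4} = 3 · 1/256 = 3/256.
Numerically: E[X] ≈ 0.0117188.

E[X] = 3 · (1/4)^{4} = 3/256 ≈ 0.0117188.


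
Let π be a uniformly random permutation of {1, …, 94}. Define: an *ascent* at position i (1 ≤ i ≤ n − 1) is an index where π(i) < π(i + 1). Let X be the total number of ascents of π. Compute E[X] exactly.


Write X = Σ X_I over i = 1, …, 93, with X_I the indicator of one ascent.
There are 93 indicators.
For each fixed i, the pair (π(i), π(i+1)) is a uniformly random ordered pair of distinct values from {1, …, 94}; by symmetry P[π(i) < π(i+1)] = 1/2.
By linearity: E[X] = 93 · (1/2) = (94 − 1) · (1/2) = 93/2 ≈ 46.50000.

E[X] = 93/2 = 46.50000.


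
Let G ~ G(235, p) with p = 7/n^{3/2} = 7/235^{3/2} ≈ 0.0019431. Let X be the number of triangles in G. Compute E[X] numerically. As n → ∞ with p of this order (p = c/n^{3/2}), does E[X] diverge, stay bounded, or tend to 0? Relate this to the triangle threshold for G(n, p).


Number of potential triangles: C(235, 3) = 2135445.
Each occurs with probability p³ ≈ (0.0019431)³ ≈ 7.3364969e-09.
By linearity: E[X] = C(235, 3)·p³ ≈ 2135445 · 7.3364969e-09 ≈ 0.01567.
Since α = 3/2 > 1, p = c/n^{3/2} = o(1/n) is below the triangle threshold p ~ 1/n. Asymptotically E[X] ~ (c³/6)·n^{3(1−α)} = (7³/6)·n^{-1.5} → 0, so by Markov's inequality G has no triangles w.h.p.

E[X] ≈ 0.01567; in regime p = Θ(1/n^{3/2}) E[X] tends to 0 (below the triangle threshold p ~ 1/n).


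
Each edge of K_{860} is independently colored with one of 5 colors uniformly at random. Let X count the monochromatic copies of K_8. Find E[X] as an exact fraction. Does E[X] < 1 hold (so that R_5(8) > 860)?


E[X] = C(860, 8) · 5^{1 − 28} = 7182671140665308145 · 5^{−27} = 7182671140665308145/7450580596923828125.
As a reduced fraction: E[X] = 1436534228133061629/1490116119384765625 ≈ 0.964042.
Is E[X] < 1? YES.
Since E[X] < 1, there exists a 5-coloring of K_{860} with no monochromatic K_8; hence R_5(8) > 860.

E[X] = 1436534228133061629/1490116119384765625 ≈ 0.964042; E[X] < 1, so R_5(8) > 860.


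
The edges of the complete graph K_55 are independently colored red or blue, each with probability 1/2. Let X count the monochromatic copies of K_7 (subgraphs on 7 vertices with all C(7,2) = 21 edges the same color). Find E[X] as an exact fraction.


Let X = Σ_S X_S over the C(55, 7) = 202927725 subsets S of size 7, where X_S = 1 if the K_7 on S is monochromatic.
For a fixed S, the K_7 on S has C(7, 2) = 21 edges. P[all 21 edges red] = (1/2)^21, and likewise for blue, so P[monochromatic] = 2·(1/2)^21 = 2^{1 − 21} = 1/1048576.
By linearity: E[X] = C(55, 7) · 2^{1 − 21} = 202927725 · 1/1048576 = 202927725/1048576.
Numerically: E[X] ≈ 193.527.

E[X] = C(55,7)·2^(1−C(7,2)) = 202927725/1048576 ≈ 193.527.


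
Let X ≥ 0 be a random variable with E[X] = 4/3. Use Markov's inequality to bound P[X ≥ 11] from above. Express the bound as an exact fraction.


μ = E[X] = 4/3, a = 11.
Markov: P[X ≥ 11] ≤ μ/a = (4/3)/11 = 4/33.
Numerically: ≈ 0.121.
(Since a = 11 > μ = 1.333, the bound 4/33 is < 1 and informative.)

P[X ≥ 11] ≤ 4/33 ≈ 0.121.


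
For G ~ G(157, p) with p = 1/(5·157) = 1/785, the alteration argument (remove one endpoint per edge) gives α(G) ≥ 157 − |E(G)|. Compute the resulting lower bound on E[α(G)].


E[|E(G)|] = C(157, 2)·p = 12246 · (1/785) = 78/5.
E[α(G)] ≥ n − E[|E(G)|] = 157 − 78/5 = 707/5.
Numerically: ≈ 141.400000.
(This is only a lower bound; the true E[α(G)] may be larger.)

E[α(G)] ≥ 707/5 ≈ 141.400000.


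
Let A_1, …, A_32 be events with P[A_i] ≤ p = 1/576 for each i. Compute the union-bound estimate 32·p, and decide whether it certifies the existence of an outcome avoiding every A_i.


Union bound: P[∪_{i=1}^{32} A_i] ≤ Σ_i P[A_i] ≤ 32·p = 32·(1/576) = 1/18.
Numerically: 1/18 ≈ 0.05556.
Is 1/18 < 1? YES.
Since P[∪ A_i] ≤ 1/18 < 1, the complement has P[∩ A_i^c] ≥ 1 − 1/18 = 17/18 > 0, so some outcome avoids every A_i.

32·p = 1/18 ≈ 0.05556; existence CERTIFIED by the union bound.


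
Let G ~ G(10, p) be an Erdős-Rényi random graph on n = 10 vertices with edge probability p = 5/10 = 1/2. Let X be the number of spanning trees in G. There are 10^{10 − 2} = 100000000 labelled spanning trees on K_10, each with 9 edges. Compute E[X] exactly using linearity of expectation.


K_10 has 10^{10 − 2} = 100000000 labelled spanning trees.
For each such spanning tree H, let X_H = 1 if all 9 edges of H are present in G. Then P[X_H = 1] = p^{9} = (1/2)^{9} = 1/512.
By linearity of expectation: E[X] = Σ_H E[X_H] = 100000000 · p^{9} = 100000000 · 1/512 = 390625/2.
Numerically: E[X] ≈ 1.953e+05.

E[X] = 100000000 · (1/2)^{9} = 390625/2 ≈ 1.953e+05.


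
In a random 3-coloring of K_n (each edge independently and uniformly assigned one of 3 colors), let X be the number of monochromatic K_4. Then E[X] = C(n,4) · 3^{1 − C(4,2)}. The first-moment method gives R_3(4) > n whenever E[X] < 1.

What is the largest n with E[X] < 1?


We need C(n, 4) · 3^{1 − 6} < 1, i.e. C(n, 4) < 3^{6 − 1} = 243.
Check values of n near the boundary:
  n = 4: C(4, 4) = 1; 1 < 243? YES
  n = 5: C(5, 4) = 5; 5 < 243? YES
  n = 6: C(6, 4) = 15; 15 < 243? YES
  n = 7: C(7, 4) = 35; 35 < 243? YES
  n = 8: C(8, 4) = 70; 70 < 243? YES
  n = 9: C(9, 4) = 126; 126 < 243? YES
  n = 10: C(10, 4) = 210; 210 < 243? YES
  n = 11: C(11, 4) = 330; 330 < 243? NO
The largest n with C(n, 4) < 243 is n = 10 (where E[X] = 70/81 ≈ 0.864198). Hence R_3(4) > 10, i.e. R_3(4) ≥ 11.

Largest n = 10; hence R_3(4) > 10.


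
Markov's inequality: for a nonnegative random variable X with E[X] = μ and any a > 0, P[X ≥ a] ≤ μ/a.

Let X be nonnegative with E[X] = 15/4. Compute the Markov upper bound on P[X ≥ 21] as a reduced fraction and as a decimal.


μ = E[X] = 15/4, a = 21.
Markov: P[X ≥ 21] ≤ μ/a = (15/4)/21 = 5/28.
Numerically: ≈ 0.179.
(Since a = 21 > μ = 3.750, the bound 5/28 is < 1 and informative.)

P[X ≥ 21] ≤ 5/28 ≈ 0.179.


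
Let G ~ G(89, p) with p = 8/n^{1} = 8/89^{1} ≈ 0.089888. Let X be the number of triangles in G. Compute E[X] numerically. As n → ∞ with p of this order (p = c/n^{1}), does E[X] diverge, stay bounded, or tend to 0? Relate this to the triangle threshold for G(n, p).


Number of potential triangles: C(89, 3) = 113564.
Each occurs with probability p³ ≈ (0.089888)³ ≈ 7.2627307e-04.
By linearity: E[X] = C(89, 3)·p³ ≈ 113564 · 7.2627307e-04 ≈ 82.47847.
Here α = 1, so p = 8/n is exactly at the triangle threshold p ~ 1/n. Asymptotically E[X] → c³/6 = 8³/6 = 256/3 ≈ 85.33333, a bounded constant. In this regime the triangle count is asymptotically Poisson(c³/6).

E[X] ≈ 82.47847; in regime p = Θ(1/n^{1}) E[X] stays bounded (at the triangle threshold p ~ 1/n).


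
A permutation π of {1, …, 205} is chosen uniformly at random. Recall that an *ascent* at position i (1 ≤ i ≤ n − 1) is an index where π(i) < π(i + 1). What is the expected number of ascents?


Write X = Σ X_I over i = 1, …, 204, with X_I the indicator of one ascent.
There are 204 indicators.
For each fixed i, the pair (π(i), π(i+1)) is a uniformly random ordered pair of distinct values from {1, …, 205}; by symmetry P[π(i) < π(i+1)] = 1/2.
By linearity: E[X] = 204 · (1/2) = (205 − 1) · (1/2) = 102 ≈ 102.000.

E[X] = 102 = 102.000.


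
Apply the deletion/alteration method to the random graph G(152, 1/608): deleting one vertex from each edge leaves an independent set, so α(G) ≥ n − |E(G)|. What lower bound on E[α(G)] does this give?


E[|E(G)|] = C(152, 2)·p = 11476 · (1/608) = 151/8.
E[α(G)] ≥ n − E[|E(G)|] = 152 − 151/8 = 1065/8.
Numerically: ≈ 133.125.
(This is only a lower bound; the true E[α(G)] may be larger.)

E[α(G)] ≥ 1065/8 ≈ 133.125.


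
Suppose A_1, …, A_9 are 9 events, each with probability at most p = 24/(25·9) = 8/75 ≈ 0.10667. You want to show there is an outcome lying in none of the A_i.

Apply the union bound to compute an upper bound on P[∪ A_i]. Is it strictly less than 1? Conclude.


Union bound: P[∪_{i=1}^{9} A_i] ≤ Σ_i P[A_i] ≤ 9·p = 9·(8/75) = 24/25.
Numerically: 24/25 ≈ 0.96000.
Is 24/25 < 1? YES.
Since P[∪ A_i] ≤ 24/25 < 1, the complement has P[∩ A_i^c] ≥ 1 − 24/25 = 1/25 > 0, so some outcome avoids every A_i.

9·p = 24/25 ≈ 0.96000; existence CERTIFIED by the union bound.


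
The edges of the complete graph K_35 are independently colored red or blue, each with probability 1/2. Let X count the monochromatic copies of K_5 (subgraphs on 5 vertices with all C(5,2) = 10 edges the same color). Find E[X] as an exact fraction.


Let X = Σ_S X_S over the C(35, 5) = 324632 subsets S of size 5, where X_S = 1 if the K_5 on S is monochromatic.
For a fixed S, the K_5 on S has C(5, 2) = 10 edges. P[all 10 edges red] = (1/2)^10, and likewise for blue, so P[monochromatic] = 2·(1/2)^10 = 2^{1 − 10} = 1/512.
By linearity: E[X] = C(35, 5) · 2^{1 − 10} = 324632 · 1/512 = 40579/64.
Numerically: E[X] ≈ 634.047.

E[X] = C(35,5)·2^(1−C(5,2)) = 40579/64 ≈ 634.047.


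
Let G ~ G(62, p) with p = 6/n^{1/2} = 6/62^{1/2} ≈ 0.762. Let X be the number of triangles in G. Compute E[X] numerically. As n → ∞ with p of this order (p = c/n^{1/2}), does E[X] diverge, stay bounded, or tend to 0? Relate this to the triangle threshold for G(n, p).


Number of potential triangles: C(62, 3) = 37820.
Each occurs with probability p³ ≈ (0.762)³ ≈ 4.4245206e-01.
By linearity: E[X] = C(62, 3)·p³ ≈ 37820 · 4.4245206e-01 ≈ 16733.53673.
Since α = 1/2 < 1, p = c/n^{1/2} ≫ 1/n is above the triangle threshold p ~ 1/n. Asymptotically E[X] ~ (c³/6)·n^{3(1−α)} = (6³/6)·n^{1.5} → ∞; triangles are abundant w.h.p.

E[X] ≈ 16733.53673; in regime p = Θ(1/n^{1/2}) E[X] diverges (above the triangle threshold p ~ 1/n).


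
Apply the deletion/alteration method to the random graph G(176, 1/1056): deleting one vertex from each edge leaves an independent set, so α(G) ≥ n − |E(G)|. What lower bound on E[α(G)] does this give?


E[|E(G)|] = C(176, 2)·p = 15400 · (1/1056) = 175/12.
E[α(G)] ≥ n − E[|E(G)|] = 176 − 175/12 = 1937/12.
Numerically: ≈ 161.41667.
(This is only a lower bound; the true E[α(G)] may be larger.)

E[α(G)] ≥ 1937/12 ≈ 161.41667.


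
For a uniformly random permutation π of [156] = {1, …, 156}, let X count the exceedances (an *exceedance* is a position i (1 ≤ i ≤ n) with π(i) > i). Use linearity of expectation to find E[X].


Write X = Σ_{i=1}^{156} X_i, where X_i = 1_{π(i) > i}.
For each fixed i, π(i) is uniform over {1, …, 156} (marginal of a uniform permutation), so P[π(i) > i] = (n − i)/n. Summing: Σ_{i=1}^{156} (n − i)/n = (0 + 1 + … + 155)/156 = 156(156 − 1)/(2·156) = (156 − 1)/2.
Hence E[X] = Σ_{i=1}^{156} (156 − i)/156 = 155/2 ≈ 77.50000.

E[X] = 155/2 = 77.50000.


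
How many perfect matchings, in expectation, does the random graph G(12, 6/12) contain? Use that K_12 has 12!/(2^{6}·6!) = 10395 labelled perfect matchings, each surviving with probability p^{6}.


K_12 has 12!/(2^{6}·6!) = 10395 labelled perfect matchings.
For each such perfect matching H, let X_H = 1 if all 6 edges of H are present in G. Then P[X_H = 1] = p^{6} = (1/2)^{6} = 1/64.
By linearity: E[X] = Σ_H E[X_H] = 10395 · p^{6} = 10395 · 1/64 = 10395/64.
Numerically: E[X] ≈ 162.422.

E[X] = 10395 · (1/2)^{6} = 10395/64 ≈ 162.422.


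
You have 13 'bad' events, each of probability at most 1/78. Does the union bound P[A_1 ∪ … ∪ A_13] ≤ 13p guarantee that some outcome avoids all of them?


Union bound: P[∪_{i=1}^{13} A_i] ≤ Σ_i P[A_i] ≤ 13·p = 13·(1/78) = 1/6.
Numerically: 1/6 ≈ 0.1666667.
Is 1/6 < 1? YES.
Since P[∪ A_i] ≤ 1/6 < 1, the complement has P[∩ A_i^c] ≥ 1 − 1/6 = 5/6 > 0, so some outcome avoids every A_i.

13·p = 1/6 ≈ 0.1666667; existence CERTIFIED by the union bound.


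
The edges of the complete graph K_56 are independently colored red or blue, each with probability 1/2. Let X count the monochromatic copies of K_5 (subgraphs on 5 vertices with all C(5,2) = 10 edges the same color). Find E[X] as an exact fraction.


Let X = Σ_S X_S over the C(56, 5) = 3819816 subsets S of size 5, where X_S = 1 if the K_5 on S is monochromatic.
For a fixed S, the K_5 on S has C(5, 2) = 10 edges. P[all 10 edges red] = (1/2)^10, and likewise for blue, so P[monochromatic] = 2·(1/2)^10 = 2^{1 − 10} = 1/512.
By linearity of expectation: E[X] = C(56, 5) · 2^{1 − 10} = 3819816 · 1/512 = 477477/64.
Numerically: E[X] ≈ 7460.578125.

E[X] = C(56,5)·2^(1−C(5,2)) = 477477/64 ≈ 7460.578125.


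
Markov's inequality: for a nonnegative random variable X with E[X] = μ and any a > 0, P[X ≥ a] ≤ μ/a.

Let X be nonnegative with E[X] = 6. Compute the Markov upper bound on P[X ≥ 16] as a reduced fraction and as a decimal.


μ = E[X] = 6, a = 16.
Markov: P[X ≥ 16] ≤ μ/a = (6)/16 = 3/8.
Numerically: ≈ 0.375000.
(Since a = 16 > μ = 6.000000, the bound 3/8 is < 1 and informative.)

P[X ≥ 16] ≤ 3/8 ≈ 0.375000.


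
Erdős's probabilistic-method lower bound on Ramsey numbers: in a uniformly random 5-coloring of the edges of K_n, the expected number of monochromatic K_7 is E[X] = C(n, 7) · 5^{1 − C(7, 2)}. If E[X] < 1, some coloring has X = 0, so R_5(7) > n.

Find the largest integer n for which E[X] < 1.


We need C(n, 7) · 5^{1 − 21} < 1, i.e. C(n, 7) < 5^{21 − 1} = 95367431640625.
Check values of n near the boundary:
  n = 337: C(337, 7) = 91989916924632; 91989916924632 < 95367431640625? YES
  n = 338: C(338, 7) = 93935323022736; 93935323022736 < 95367431640625? YES
  n = 339: C(339, 7) = 95915887062372; 95915887062372 < 95367431640625? NO
  n = 340: C(340, 7) = 97932136940560; 97932136940560 < 95367431640625? NO
The largest n with C(n, 7) < 95367431640625 is n = 338 (where E[X] = 93935323022736/95367431640625 ≈ 0.9849833). Hence R_5(7) > 338, i.e. R_5(7) ≥ 339.

Largest n = 338; hence R_5(7) > 338.


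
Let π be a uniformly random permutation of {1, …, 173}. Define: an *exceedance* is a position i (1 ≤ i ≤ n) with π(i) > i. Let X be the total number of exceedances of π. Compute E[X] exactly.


Write X = Σ_{i=1}^{173} X_i, where X_i = 1_{π(i) > i}.
For each fixed i, π(i) is uniform over {1, …, 173} (marginal of a uniform permutation), so P[π(i) > i] = (n − i)/n. Summing: Σ_{i=1}^{173} (n − i)/n = (0 + 1 + … + 172)/173 = 173(173 − 1)/(2·173) = (173 − 1)/2.
Hence E[X] = Σ_{i=1}^{173} (173 − i)/173 = 86 ≈ 86.000000.

E[X] = 86 = 86.000000.


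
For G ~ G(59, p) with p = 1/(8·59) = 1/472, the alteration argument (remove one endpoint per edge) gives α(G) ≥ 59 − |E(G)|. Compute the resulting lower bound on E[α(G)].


E[|E(G)|] = C(59, 2)·p = 1711 · (1/472) = 29/8.
E[α(G)] ≥ n − E[|E(G)|] = 59 − 29/8 = 443/8.
Numerically: ≈ 55.3750.
(This is only a lower bound; the true E[α(G)] may be larger.)

E[α(G)] ≥ 443/8 ≈ 55.3750.


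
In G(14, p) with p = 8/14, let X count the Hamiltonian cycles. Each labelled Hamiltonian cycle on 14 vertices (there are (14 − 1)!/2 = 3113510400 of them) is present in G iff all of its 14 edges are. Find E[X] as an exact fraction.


K_14 has (14 − 1)!/2 = 3113510400 labelled Hamiltonian cycles.
For each such Hamiltonian cycle H, let X_H = 1 if all 14 edges of H are present in G. Then P[X_H = 1] = p^{14} = (4/7)^{14} = 268435456/678223072849.
By linearity: E[X] = Σ_H E[X_H] = 3113510400 · p^{14} = 3113510400 · 268435456/678223072849 = 119396654854963200/96889010407.
Numerically: E[X] ≈ 1.23e+06.

E[X] = 3113510400 · (4/7)^{14} = 119396654854963200/96889010407 ≈ 1.23e+06.


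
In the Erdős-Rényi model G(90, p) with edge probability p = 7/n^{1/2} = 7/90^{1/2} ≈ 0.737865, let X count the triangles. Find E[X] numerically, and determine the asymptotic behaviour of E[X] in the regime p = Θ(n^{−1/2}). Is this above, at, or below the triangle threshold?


Number of potential triangles: C(90, 3) = 117480.
Each occurs with probability p³ ≈ (0.737865)³ ≈ 4.01726384e-01.
By linearity: E[X] = C(90, 3)·p³ ≈ 117480 · 4.01726384e-01 ≈ 47194.815620.
Since α = 1/2 < 1, p = c/n^{1/2} ≫ 1/n is above the triangle threshold p ~ 1/n. Asymptotically E[X] ~ (c³/6)·n^{3(1−α)} = (7³/6)·n^{1.5} → ∞; triangles are abundant w.h.p.

E[X] ≈ 47194.815620; in regime p = Θ(1/n^{1/2}) E[X] diverges (above the triangle threshold p ~ 1/n).


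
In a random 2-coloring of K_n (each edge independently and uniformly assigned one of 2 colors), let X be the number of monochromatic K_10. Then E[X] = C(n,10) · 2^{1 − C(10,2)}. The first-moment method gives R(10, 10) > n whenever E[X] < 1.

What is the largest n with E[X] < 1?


We need C(n, 10) · 2^{1 − 45} < 1, i.e. C(n, 10) < 2^{45 − 1} = 17592186044416.
Check values of n near the boundary:
  n = 98: C(98, 10) = 14005614014756; 14005614014756 < 17592186044416? YES
  n = 99: C(99, 10) = 15579278510796; 15579278510796 < 17592186044416? YES
  n = 100: C(100, 10) = 17310309456440; 17310309456440 < 17592186044416? YES
  n = 101: C(101, 10) = 19212541264840; 19212541264840 < 17592186044416? NO
The largest n with C(n, 10) < 17592186044416 is n = 100 (where E[X] = 2163788682055/2199023255552 ≈ 0.983977). Hence R(10, 10) > 100, i.e. R(10, 10) ≥ 101.

Largest n = 100; hence R(10, 10) > 100.


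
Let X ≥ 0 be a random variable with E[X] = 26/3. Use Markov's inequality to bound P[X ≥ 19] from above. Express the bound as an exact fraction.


μ = E[X] = 26/3, a = 19.
Markov: P[X ≥ 19] ≤ μ/a = (26/3)/19 = 26/57.
Numerically: ≈ 0.45614.
(Since a = 19 > μ = 8.66667, the bound 26/57 is < 1 and informative.)

P[X ≥ 19] ≤ 26/57 ≈ 0.45614.


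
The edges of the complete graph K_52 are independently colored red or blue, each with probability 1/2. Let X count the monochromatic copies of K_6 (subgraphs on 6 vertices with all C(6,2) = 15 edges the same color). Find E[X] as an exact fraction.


Let X = Σ_S X_S over the C(52, 6) = 20358520 subsets S of size 6, where X_S = 1 if the K_6 on S is monochromatic.
For a fixed S, the K_6 on S has C(6, 2) = 15 edges. P[all 15 edges red] = (1/2)^15, and likewise for blue, so P[monochromatic] = 2·(1/2)^15 = 2^{1 − 15} = 1/16384.
By linearity: E[X] = C(52, 6) · 2^{1 − 15} = 20358520 · 1/16384 = 2544815/2048.
Numerically: E[X] ≈ 1242.585.

E[X] = C(52,6)·2^(1−C(6,2)) = 2544815/2048 ≈ 1242.585.


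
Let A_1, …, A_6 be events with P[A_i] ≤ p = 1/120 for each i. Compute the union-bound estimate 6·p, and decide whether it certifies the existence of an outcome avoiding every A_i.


Union bound: P[∪_{i=1}^{6} A_i] ≤ Σ_i P[A_i] ≤ 6·p = 6·(1/120) = 1/20.
Numerically: 1/20 ≈ 0.050000.
Is 1/20 < 1? YES.
Since P[∪ A_i] ≤ 1/20 < 1, the complement has P[∩ A_i^c] ≥ 1 − 1/20 = 19/20 > 0, so some outcome avoids every A_i.

6·p = 1/20 ≈ 0.050000; existence CERTIFIED by the union bound.


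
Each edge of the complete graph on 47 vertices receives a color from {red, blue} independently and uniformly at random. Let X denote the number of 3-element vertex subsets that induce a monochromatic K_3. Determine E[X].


Let X = Σ_S X_S over the C(47, 3) = 16215 subsets S of size 3, where X_S = 1 if the K_3 on S is monochromatic.
For a fixed S, the K_3 on S has C(3, 2) = 3 edges. P[all 3 edges red] = (1/2)^3, and likewise for blue, so P[monochromatic] = 2·(1/2)^3 = 2^{1 − 3} = 1/4.
Summing: E[X] = C(47, 3) · 2^{1 − 3} = 16215 · 1/4 = 16215/4.
Numerically: E[X] ≈ 4053.750.

E[X] = C(47,3)·2^(1−C(3,2)) = 16215/4 ≈ 4053.750.


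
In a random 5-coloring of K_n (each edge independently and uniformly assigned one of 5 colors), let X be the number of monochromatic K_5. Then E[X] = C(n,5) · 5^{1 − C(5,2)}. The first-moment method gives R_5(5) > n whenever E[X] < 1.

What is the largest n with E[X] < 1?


We need C(n, 5) · 5^{1 − 10} < 1, i.e. C(n, 5) < 5^{10 − 1} = 1953125.
Check values of n near the boundary:
  n = 44: C(44, 5) = 1086008; 1086008 < 1953125? YES
  n = 45: C(45, 5) = 1221759; 1221759 < 1953125? YES
  n = 46: C(46, 5) = 1370754; 1370754 < 1953125? YES
  n = 47: C(47, 5) = 1533939; 1533939 < 1953125? YES
  n = 48: C(48, 5) = 1712304; 1712304 < 1953125? YES
  n = 49: C(49, 5) = 1906884; 1906884 < 1953125? YES
  n = 50: C(50, 5) = 2118760; 2118760 < 1953125? NO
  n = 51: C(51, 5) = 2349060; 2349060 < 1953125? NO
  n = 52: C(52, 5) = 2598960; 2598960 < 1953125? NO
The largest n with C(n, 5) < 1953125 is n = 49 (where E[X] = 1906884/1953125 ≈ 0.976). Hence R_5(5) > 49, i.e. R_5(5) ≥ 50.

Largest n = 49; hence R_5(5) > 49.


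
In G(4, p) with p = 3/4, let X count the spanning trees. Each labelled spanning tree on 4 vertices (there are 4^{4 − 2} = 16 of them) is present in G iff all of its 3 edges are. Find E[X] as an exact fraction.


K_4 has 4^{4 − 2} = 16 labelled spanning trees.
For each such spanning tree H, let X_H = 1 if all 3 edges of H are present in G. Then P[X_H = 1] = p^{3} = (3/4)^{3} = 27/64.
Summing the indicators: E[X] = Σ_H E[X_H] = 16 · p^{3} = 16 · 27/64 = 27/4.
Numerically: E[X] ≈ 6.75.

E[X] = 16 · (3/4)^{3} = 27/4 ≈ 6.75.


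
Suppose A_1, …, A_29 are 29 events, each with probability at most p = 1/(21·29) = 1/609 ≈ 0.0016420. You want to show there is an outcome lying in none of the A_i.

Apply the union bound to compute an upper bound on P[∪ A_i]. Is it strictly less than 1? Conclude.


Union bound: P[∪_{i=1}^{29} A_i] ≤ Σ_i P[A_i] ≤ 29·p = 29·(1/609) = 1/21.
Numerically: 1/21 ≈ 0.0476190.
Is 1/21 < 1? YES.
Since P[∪ A_i] ≤ 1/21 < 1, the complement has P[∩ A_i^c] ≥ 1 − 1/21 = 20/21 > 0, so some outcome avoids every A_i.

29·p = 1/21 ≈ 0.0476190; existence CERTIFIED by the union bound.


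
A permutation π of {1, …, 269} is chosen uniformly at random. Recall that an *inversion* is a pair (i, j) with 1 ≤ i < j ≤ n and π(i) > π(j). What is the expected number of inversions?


Write X = Σ X_I over the C(269, 2) = 36046 pairs i < j, with X_I the indicator of one inversion.
There are 36046 indicators.
For each fixed pair i < j, the values π(i) and π(j) are two distinct elements of {1, …, 269} in uniformly random order; by symmetry P[π(i) > π(j)] = 1/2.
By linearity: E[X] = 36046 · (1/2) = C(269, 2) · (1/2) = 36046/2 = 18023 ≈ 18023.0000.

E[X] = 18023 = 18023.0000.


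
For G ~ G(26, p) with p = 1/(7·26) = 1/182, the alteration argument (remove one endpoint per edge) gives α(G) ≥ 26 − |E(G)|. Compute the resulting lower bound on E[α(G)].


E[|E(G)|] = C(26, 2)·p = 325 · (1/182) = 25/14.
E[α(G)] ≥ n − E[|E(G)|] = 26 − 25/14 = 339/14.
Numerically: ≈ 24.214286.
(This is only a lower bound; the true E[α(G)] may be larger.)

E[α(G)] ≥ 339/14 ≈ 24.214286.


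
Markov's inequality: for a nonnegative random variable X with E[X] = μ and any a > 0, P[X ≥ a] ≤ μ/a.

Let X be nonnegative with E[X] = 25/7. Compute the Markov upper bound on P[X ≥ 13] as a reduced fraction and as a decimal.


μ = E[X] = 25/7, a = 13.
Markov: P[X ≥ 13] ≤ μ/a = (25/7)/13 = 25/91.
Numerically: ≈ 0.275.
(Since a = 13 > μ = 3.571, the bound 25/91 is < 1 and informative.)

P[X ≥ 13] ≤ 25/91 ≈ 0.275.


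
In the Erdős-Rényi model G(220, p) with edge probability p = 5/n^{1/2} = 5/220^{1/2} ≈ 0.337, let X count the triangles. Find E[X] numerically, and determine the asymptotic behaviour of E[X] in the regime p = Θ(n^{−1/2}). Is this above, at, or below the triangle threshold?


Number of potential triangles: C(220, 3) = 1750540.
Each occurs with probability p³ ≈ (0.337)³ ≈ 3.83068e-02.
By linearity: E[X] = C(220, 3)·p³ ≈ 1750540 · 3.83068e-02 ≈ 67057.604.
Since α = 1/2 < 1, p = c/n^{1/2} ≫ 1/n is above the triangle threshold p ~ 1/n. Asymptotically E[X] ~ (c³/6)·n^{3(1−α)} = (5³/6)·n^{1.5} → ∞; triangles are abundant w.h.p.

E[X] ≈ 67057.604; in regime p = Θ(1/n^{1/2}) E[X] diverges (above the triangle threshold p ~ 1/n).


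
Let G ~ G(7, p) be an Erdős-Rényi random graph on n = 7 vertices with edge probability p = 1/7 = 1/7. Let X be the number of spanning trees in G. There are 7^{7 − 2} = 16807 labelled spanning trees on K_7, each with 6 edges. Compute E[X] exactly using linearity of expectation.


K_7 has 7^{7 − 2} = 16807 labelled spanning trees.
For each such spanning tree H, let X_H = 1 if all 6 edges of H are present in G. Then P[X_H = 1] = p^{6} = (1/7)^{6} = 1/117649.
By linearity: E[X] = Σ_H E[X_H] = 16807 · p^{6} = 16807 · 1/117649 = 1/7.
Numerically: E[X] ≈ 0.142857.

E[X] = 16807 · (1/7)^{6} = 1/7 ≈ 0.142857.


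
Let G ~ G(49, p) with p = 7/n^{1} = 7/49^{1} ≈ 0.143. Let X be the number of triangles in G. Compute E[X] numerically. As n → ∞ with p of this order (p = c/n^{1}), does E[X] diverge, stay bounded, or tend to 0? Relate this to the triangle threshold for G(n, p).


Number of potential triangles: C(49, 3) = 18424.
Each occurs with probability p³ ≈ (0.143)³ ≈ 2.91545e-03.
By linearity: E[X] = C(49, 3)·p³ ≈ 18424 · 2.91545e-03 ≈ 53.714.
Here α = 1, so p = 7/n is exactly at the triangle threshold p ~ 1/n. Asymptotically E[X] → c³/6 = 7³/6 = 343/6 ≈ 57.167, a bounded constant. In this regime the triangle count is asymptotically Poisson(c³/6).

E[X] ≈ 53.714; in regime p = Θ(1/n^{1}) E[X] stays bounded (at the triangle threshold p ~ 1/n).


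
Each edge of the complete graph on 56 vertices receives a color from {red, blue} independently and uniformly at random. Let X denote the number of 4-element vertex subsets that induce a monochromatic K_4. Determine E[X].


Let X = Σ_S X_S over the C(56, 4) = 367290 subsets S of size 4, where X_S = 1 if the K_4 on S is monochromatic.
For a fixed S, the K_4 on S has C(4, 2) = 6 edges. P[all 6 edges red] = (1/2)^6, and likewise for blue, so P[monochromatic] = 2·(1/2)^6 = 2^{1 − 6} = 1/32.
By linearity of expectation: E[X] = C(56, 4) · 2^{1 − 6} = 367290 · 1/32 = 183645/16.
Numerically: E[X] ≈ 11477.8125.

E[X] = C(56,4)·2^(1−C(4,2)) = 183645/16 ≈ 11477.8125.


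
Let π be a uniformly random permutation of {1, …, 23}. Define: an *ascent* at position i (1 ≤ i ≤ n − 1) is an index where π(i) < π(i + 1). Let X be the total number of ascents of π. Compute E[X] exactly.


Write X = Σ X_I over i = 1, …, 22, with X_I the indicator of one ascent.
There are 22 indicators.
For each fixed i, the pair (π(i), π(i+1)) is a uniformly random ordered pair of distinct values from {1, …, 23}; by symmetry P[π(i) < π(i+1)] = 1/2.
By linearity: E[X] = 22 · (1/2) = (23 − 1) · (1/2) = 11 ≈ 11.000000.

E[X] = 11 = 11.000000.


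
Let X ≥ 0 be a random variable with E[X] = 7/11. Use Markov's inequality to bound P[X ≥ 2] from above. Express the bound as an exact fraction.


μ = E[X] = 7/11, a = 2.
Markov: P[X ≥ 2] ≤ μ/a = (7/11)/2 = 7/22.
Numerically: ≈ 0.3182.
(Since a = 2 > μ = 0.6364, the bound 7/22 is < 1 and informative.)

P[X ≥ 2] ≤ 7/22 ≈ 0.3182.


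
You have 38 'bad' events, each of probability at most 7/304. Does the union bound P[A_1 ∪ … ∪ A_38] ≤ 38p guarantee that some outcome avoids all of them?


Union bound: P[∪_{i=1}^{38} A_i] ≤ Σ_i P[A_i] ≤ 38·p = 38·(7/304) = 7/8.
Numerically: 7/8 ≈ 0.87500.
Is 7/8 < 1? YES.
Since P[∪ A_i] ≤ 7/8 < 1, the complement has P[∩ A_i^c] ≥ 1 − 7/8 = 1/8 > 0, so some outcome avoids every A_i.

38·p = 7/8 ≈ 0.87500; existence CERTIFIED by the union bound.


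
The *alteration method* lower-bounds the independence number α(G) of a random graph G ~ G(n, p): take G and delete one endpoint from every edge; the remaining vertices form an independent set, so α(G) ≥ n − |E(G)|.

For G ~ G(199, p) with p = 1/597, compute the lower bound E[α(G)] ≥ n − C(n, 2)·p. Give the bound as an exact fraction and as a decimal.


E[|E(G)|] = C(199, 2)·p = 19701 · (1/597) = 33.
E[α(G)] ≥ n − E[|E(G)|] = 199 − 33 = 166.
Numerically: ≈ 166.00000.
(This is only a lower bound; the true E[α(G)] may be larger.)

E[α(G)] ≥ 166 ≈ 166.00000.


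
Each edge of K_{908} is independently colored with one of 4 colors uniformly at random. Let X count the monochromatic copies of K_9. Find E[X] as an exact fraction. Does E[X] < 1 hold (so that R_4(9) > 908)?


E[X] = C(908, 9) · 4^{1 − 36} = 1111058428637338083100 · 4^{−35} = 1111058428637338083100/1180591620717411303424.
As a reduced fraction: E[X] = 277764607159334520775/295147905179352825856 ≈ 0.9411031.
Is E[X] < 1? YES.
Since E[X] < 1, there exists a 4-coloring of K_{908} with no monochromatic K_9; hence R_4(9) > 908.

E[X] = 277764607159334520775/295147905179352825856 ≈ 0.9411031; E[X] < 1, so R_4(9) > 908.


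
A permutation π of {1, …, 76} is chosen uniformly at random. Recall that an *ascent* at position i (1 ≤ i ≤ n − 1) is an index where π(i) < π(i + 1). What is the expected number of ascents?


Write X = Σ X_I over i = 1, …, 75, with X_I the indicator of one ascent.
There are 75 indicators.
For each fixed i, the pair (π(i), π(i+1)) is a uniformly random ordered pair of distinct values from {1, …, 76}; by symmetry P[π(i) < π(i+1)] = 1/2.
By linearity: E[X] = 75 · (1/2) = (76 − 1) · (1/2) = 75/2 ≈ 37.5000.

E[X] = 75/2 = 37.5000.


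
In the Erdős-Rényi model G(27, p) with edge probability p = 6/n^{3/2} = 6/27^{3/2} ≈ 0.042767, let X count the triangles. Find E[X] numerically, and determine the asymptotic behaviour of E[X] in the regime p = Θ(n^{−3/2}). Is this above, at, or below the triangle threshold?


Number of potential triangles: C(27, 3) = 2925.
Each occurs with probability p³ ≈ (0.042767)³ ≈ 7.8219820e-05.
By linearity: E[X] = C(27, 3)·p³ ≈ 2925 · 7.8219820e-05 ≈ 0.22879.
Since α = 3/2 > 1, p = c/n^{3/2} = o(1/n) is below the triangle threshold p ~ 1/n. Asymptotically E[X] ~ (c³/6)·n^{3(1−α)} = (6³/6)·n^{-1.5} → 0, so by Markov's inequality G has no triangles w.h.p.

E[X] ≈ 0.22879; in regime p = Θ(1/n^{3/2}) E[X] tends to 0 (below the triangle threshold p ~ 1/n).


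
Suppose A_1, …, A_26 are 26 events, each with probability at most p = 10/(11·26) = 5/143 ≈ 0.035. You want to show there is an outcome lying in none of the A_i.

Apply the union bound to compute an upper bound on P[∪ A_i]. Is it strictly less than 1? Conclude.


Union bound: P[∪_{i=1}^{26} A_i] ≤ Σ_i P[A_i] ≤ 26·p = 26·(5/143) = 10/11.
Numerically: 10/11 ≈ 0.909.
Is 10/11 < 1? YES.
Since P[∪ A_i] ≤ 10/11 < 1, the complement has P[∩ A_i^c] ≥ 1 − 10/11 = 1/11 > 0, so some outcome avoids every A_i.

26·p = 10/11 ≈ 0.909; existence CERTIFIED by the union bound.
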